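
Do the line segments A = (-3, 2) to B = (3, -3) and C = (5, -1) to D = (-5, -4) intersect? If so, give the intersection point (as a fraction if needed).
Yes; intersection at (30/17, -67/34) (t = 27/34 on AB, s = 11/34 on CD)

Parametrize AB as A + t(B − A) = (-3 + 6 t, 2 + -5 t) and CD as C + s(D − C) = (5 + -10 s, -1 + -3 s). Solve the linear system for (t, s). Determinant = 68 ≠ 0, so a unique intersection of the containing lines exists. Solution: t = 27/34, s = 11/34 — both in [0, 1], so the segments cross. Intersection point: (30/17, -67/34).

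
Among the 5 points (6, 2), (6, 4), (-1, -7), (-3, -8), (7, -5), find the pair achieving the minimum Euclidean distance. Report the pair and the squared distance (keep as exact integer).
Pair = ((6, 2), (6, 4)); squared distance = 4

Compute all C(5, 2) = 10 pairwise squared distances (x_i − x_j)² + (y_i − y_j)². The minimum is 4, attained by the pair ((6, 2), (6, 4)).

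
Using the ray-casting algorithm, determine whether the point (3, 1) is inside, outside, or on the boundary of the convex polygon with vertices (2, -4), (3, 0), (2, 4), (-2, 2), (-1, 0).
The point (3, 1) lies strictly outside the polygon

Cast a horizontal ray to the right from the query point and count how many polygon edges it crosses (each edge strictly once or zero times, handled with the usual half-open convention). 
Parity of crossings → even ⇒ outside.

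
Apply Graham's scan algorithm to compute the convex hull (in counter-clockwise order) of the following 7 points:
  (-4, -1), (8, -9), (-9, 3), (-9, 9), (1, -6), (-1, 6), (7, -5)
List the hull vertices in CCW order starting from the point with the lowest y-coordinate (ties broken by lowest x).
Hull (CCW) = [(8, -9), (7, -5), (-1, 6), (-9, 9), (-9, 3), (1, -6)]

Graham scan procedure:
  1. Find the pivot p₀ = point with lowest y (tie → lowest x): (8, -9).
  2. Sort the remaining points by polar angle around p₀.
  3. Walk through sorted points, maintaining a stack; pop the top while the last three entries make a non-left turn (cross product ≤ 0).
  4. Final stack is the convex hull in CCW order: (8, -9), (7, -5), (-1, 6), (-9, 9), (-9, 3), (1, -6).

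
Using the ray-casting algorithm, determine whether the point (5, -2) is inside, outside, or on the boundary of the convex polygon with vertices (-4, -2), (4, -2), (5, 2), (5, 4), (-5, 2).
The point (5, -2) lies strictly outside the polygon

Cast a horizontal ray to the right from the query point and count how many polygon edges it crosses (each edge strictly once or zero times, handled with the usual half-open convention). 
Parity of crossings → even ⇒ outside.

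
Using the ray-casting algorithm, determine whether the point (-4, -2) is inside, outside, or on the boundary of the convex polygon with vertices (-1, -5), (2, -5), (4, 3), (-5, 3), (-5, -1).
The point (-4, -2) lies on the polygon boundary

Boundary check: the query satisfies the collinearity and bounding-box conditions for some polygon edge, so it lies exactly on the boundary.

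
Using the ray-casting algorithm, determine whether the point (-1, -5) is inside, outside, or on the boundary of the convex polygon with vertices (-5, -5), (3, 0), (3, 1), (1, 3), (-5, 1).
The point (-1, -5) lies strictly outside the polygon

Cast a horizontal ray to the right from the query point and count how many polygon edges it crosses (each edge strictly once or zero times, handled with the usual half-open convention). 
Parity of crossings → even ⇒ outside.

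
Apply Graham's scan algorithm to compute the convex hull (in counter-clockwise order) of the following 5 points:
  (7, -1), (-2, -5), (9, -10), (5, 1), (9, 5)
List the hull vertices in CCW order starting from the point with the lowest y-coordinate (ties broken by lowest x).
Hull (CCW) = [(9, -10), (9, 5), (-2, -5)]

Graham scan procedure:
  1. Find the pivot p₀ = point with lowest y (tie → lowest x): (9, -10).
  2. Sort the remaining points by polar angle around p₀.
  3. Walk through sorted points, maintaining a stack; pop the top while the last three entries make a non-left turn (cross product ≤ 0).
  4. Final stack is the convex hull in CCW order: (9, -10), (9, 5), (-2, -5).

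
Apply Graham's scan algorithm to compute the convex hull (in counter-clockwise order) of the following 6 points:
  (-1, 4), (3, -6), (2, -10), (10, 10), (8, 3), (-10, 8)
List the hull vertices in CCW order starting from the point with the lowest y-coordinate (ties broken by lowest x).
Hull (CCW) = [(2, -10), (8, 3), (10, 10), (-10, 8)]

Graham scan procedure:
  1. Find the pivot p₀ = point with lowest y (tie → lowest x): (2, -10).
  2. Sort the remaining points by polar angle around p₀.
  3. Walk through sorted points, maintaining a stack; pop the top while the last three entries make a non-left turn (cross product ≤ 0).
  4. Final stack is the convex hull in CCW order: (2, -10), (8, 3), (10, 10), (-10, 8).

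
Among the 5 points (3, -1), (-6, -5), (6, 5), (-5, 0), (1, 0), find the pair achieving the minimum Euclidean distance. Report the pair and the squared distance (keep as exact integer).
Pair = ((3, -1), (1, 0)); squared distance = 5

Compute all C(5, 2) = 10 pairwise squared distances (x_i − x_j)² + (y_i − y_j)². The minimum is 5, attained by the pair ((3, -1), (1, 0)).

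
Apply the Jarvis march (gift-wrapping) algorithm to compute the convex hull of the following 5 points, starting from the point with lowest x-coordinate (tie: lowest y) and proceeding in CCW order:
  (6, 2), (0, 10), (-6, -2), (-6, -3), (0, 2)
Hull (CCW) = [(-6, -3), (6, 2), (0, 10), (-6, -2)]

Jarvis march: at each step, from the current hull vertex p, select the next vertex q as the point such that every other point lies strictly to the left of (or on) the directed line p → q. (Equivalently: for every other point r, the cross product (q − p) × (r − p) ≥ 0.)
Starting point (lowest x, tie lowest y): (-6, -3). Wrap until returning to start. Resulting hull: (-6, -3), (6, 2), (0, 10), (-6, -2).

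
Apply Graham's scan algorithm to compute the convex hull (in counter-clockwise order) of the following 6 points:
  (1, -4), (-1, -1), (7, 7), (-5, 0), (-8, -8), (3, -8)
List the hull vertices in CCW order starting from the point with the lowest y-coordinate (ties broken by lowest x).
Hull (CCW) = [(-8, -8), (3, -8), (7, 7), (-5, 0)]

Graham scan procedure:
  1. Find the pivot p₀ = point with lowest y (tie → lowest x): (-8, -8).
  2. Sort the remaining points by polar angle around p₀.
  3. Walk through sorted points, maintaining a stack; pop the top while the last three entries make a non-left turn (cross product ≤ 0).
  4. Final stack is the convex hull in CCW order: (-8, -8), (3, -8), (7, 7), (-5, 0).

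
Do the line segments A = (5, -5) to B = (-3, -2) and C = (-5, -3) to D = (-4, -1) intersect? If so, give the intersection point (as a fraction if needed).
No (intersection of containing lines falls outside at least one segment)

Parametrize and solve: t = 22/19, s = 14/19. At least one of these is outside [0, 1], so the segments do not intersect.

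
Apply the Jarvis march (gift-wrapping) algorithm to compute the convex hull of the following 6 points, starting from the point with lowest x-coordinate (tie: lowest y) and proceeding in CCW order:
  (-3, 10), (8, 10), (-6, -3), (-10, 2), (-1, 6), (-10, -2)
Hull (CCW) = [(-10, -2), (-6, -3), (8, 10), (-3, 10), (-10, 2)]

Jarvis march: at each step, from the current hull vertex p, select the next vertex q as the point such that every other point lies strictly to the left of (or on) the directed line p → q. (Equivalently: for every other point r, the cross product (q − p) × (r − p) ≥ 0.)
Starting point (lowest x, tie lowest y): (-10, -2). Wrap until returning to start. Resulting hull: (-10, -2), (-6, -3), (8, 10), (-3, 10), (-10, 2).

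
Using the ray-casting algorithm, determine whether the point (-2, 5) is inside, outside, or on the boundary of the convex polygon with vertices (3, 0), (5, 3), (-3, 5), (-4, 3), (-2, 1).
The point (-2, 5) lies strictly outside the polygon

Cast a horizontal ray to the right from the query point and count how many polygon edges it crosses (each edge strictly once or zero times, handled with the usual half-open convention). 
Parity of crossings → even ⇒ outside.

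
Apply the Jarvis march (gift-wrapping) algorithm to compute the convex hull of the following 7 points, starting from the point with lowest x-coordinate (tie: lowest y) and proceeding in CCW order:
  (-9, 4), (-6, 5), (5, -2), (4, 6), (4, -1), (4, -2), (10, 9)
Hull (CCW) = [(-9, 4), (4, -2), (5, -2), (10, 9), (-6, 5)]

Jarvis march: at each step, from the current hull vertex p, select the next vertex q as the point such that every other point lies strictly to the left of (or on) the directed line p → q. (Equivalently: for every other point r, the cross product (q − p) × (r − p) ≥ 0.)
Starting point (lowest x, tie lowest y): (-9, 4). Wrap until returning to start. Resulting hull: (-9, 4), (4, -2), (5, -2), (10, 9), (-6, 5).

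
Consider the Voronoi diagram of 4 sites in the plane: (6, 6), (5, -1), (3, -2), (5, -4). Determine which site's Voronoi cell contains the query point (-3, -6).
Nearest site = (3, -2)

The Voronoi cell of site s contains exactly those query points closer to s than to any other site. Compute squared distances from q = (-3, -6) to each site:
  (3 − -3)² + (-2 − -6)² = 52
  (5 − -3)² + (-4 − -6)² = 68
  (5 − -3)² + (-1 − -6)² = 89
  (6 − -3)² + (6 − -6)² = 225
Minimum is attained by (3, -2), so q lies in its Voronoi cell.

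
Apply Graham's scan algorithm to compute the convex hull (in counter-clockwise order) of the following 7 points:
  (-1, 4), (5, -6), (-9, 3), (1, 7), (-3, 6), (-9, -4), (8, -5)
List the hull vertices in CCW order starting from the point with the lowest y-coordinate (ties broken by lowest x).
Hull (CCW) = [(5, -6), (8, -5), (1, 7), (-3, 6), (-9, 3), (-9, -4)]

Graham scan procedure:
  1. Find the pivot p₀ = point with lowest y (tie → lowest x): (5, -6).
  2. Sort the remaining points by polar angle around p₀.
  3. Walk through sorted points, maintaining a stack; pop the top while the last three entries make a non-left turn (cross product ≤ 0).
  4. Final stack is the convex hull in CCW order: (5, -6), (8, -5), (1, 7), (-3, 6), (-9, 3), (-9, -4).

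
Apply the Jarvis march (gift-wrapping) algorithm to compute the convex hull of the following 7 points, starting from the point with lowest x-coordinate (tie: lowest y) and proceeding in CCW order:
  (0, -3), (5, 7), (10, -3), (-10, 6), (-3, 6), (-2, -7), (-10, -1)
Hull (CCW) = [(-10, -1), (-2, -7), (10, -3), (5, 7), (-10, 6)]

Jarvis march: at each step, from the current hull vertex p, select the next vertex q as the point such that every other point lies strictly to the left of (or on) the directed line p → q. (Equivalently: for every other point r, the cross product (q − p) × (r − p) ≥ 0.)
Starting point (lowest x, tie lowest y): (-10, -1). Wrap until returning to start. Resulting hull: (-10, -1), (-2, -7), (10, -3), (5, 7), (-10, 6).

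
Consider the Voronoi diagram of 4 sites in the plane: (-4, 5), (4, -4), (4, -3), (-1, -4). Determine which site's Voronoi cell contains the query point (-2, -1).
Nearest site = (-1, -4)

The Voronoi cell of site s contains exactly those query points closer to s than to any other site. Compute squared distances from q = (-2, -1) to each site:
  (-1 − -2)² + (-4 − -1)² = 10
  (-4 − -2)² + (5 − -1)² = 40
  (4 − -2)² + (-3 − -1)² = 40
  (4 − -2)² + (-4 − -1)² = 45
Minimum is attained by (-1, -4), so q lies in its Voronoi cell.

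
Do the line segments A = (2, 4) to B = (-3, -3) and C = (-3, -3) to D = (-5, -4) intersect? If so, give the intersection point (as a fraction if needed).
Yes; intersection at (-3, -3) (t = 1 on AB, s = 0 on CD)

Parametrize AB as A + t(B − A) = (2 + -5 t, 4 + -7 t) and CD as C + s(D − C) = (-3 + -2 s, -3 + -1 s). Solve the linear system for (t, s). Determinant = 9 ≠ 0, so a unique intersection of the containing lines exists. Solution: t = 1, s = 0 — both in [0, 1], so the segments cross. Intersection point: (-3, -3).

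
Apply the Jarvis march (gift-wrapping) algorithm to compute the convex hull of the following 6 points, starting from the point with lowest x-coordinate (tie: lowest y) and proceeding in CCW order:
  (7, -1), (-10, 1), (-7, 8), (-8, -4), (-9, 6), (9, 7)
Hull (CCW) = [(-10, 1), (-8, -4), (7, -1), (9, 7), (-7, 8), (-9, 6)]

Jarvis march: at each step, from the current hull vertex p, select the next vertex q as the point such that every other point lies strictly to the left of (or on) the directed line p → q. (Equivalently: for every other point r, the cross product (q − p) × (r − p) ≥ 0.)
Starting point (lowest x, tie lowest y): (-10, 1). Wrap until returning to start. Resulting hull: (-10, 1), (-8, -4), (7, -1), (9, 7), (-7, 8), (-9, 6).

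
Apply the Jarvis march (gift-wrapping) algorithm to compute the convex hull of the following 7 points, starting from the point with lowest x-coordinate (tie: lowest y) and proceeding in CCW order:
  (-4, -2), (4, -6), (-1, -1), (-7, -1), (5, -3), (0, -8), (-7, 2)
Hull (CCW) = [(-7, -1), (0, -8), (4, -6), (5, -3), (-7, 2)]

Jarvis march: at each step, from the current hull vertex p, select the next vertex q as the point such that every other point lies strictly to the left of (or on) the directed line p → q. (Equivalently: for every other point r, the cross product (q − p) × (r − p) ≥ 0.)
Starting point (lowest x, tie lowest y): (-7, -1). Wrap until returning to start. Resulting hull: (-7, -1), (0, -8), (4, -6), (5, -3), (-7, 2).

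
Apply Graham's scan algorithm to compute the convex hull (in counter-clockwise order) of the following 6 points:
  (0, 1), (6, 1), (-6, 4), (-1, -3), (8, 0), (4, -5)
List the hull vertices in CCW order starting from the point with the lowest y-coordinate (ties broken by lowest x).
Hull (CCW) = [(4, -5), (8, 0), (6, 1), (-6, 4), (-1, -3)]

Graham scan procedure:
  1. Find the pivot p₀ = point with lowest y (tie → lowest x): (4, -5).
  2. Sort the remaining points by polar angle around p₀.
  3. Walk through sorted points, maintaining a stack; pop the top while the last three entries make a non-left turn (cross product ≤ 0).
  4. Final stack is the convex hull in CCW order: (4, -5), (8, 0), (6, 1), (-6, 4), (-1, -3).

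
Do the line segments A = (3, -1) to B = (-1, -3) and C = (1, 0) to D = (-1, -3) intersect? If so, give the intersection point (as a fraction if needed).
Yes; intersection at (-1, -3) (t = 1 on AB, s = 1 on CD)

Parametrize AB as A + t(B − A) = (3 + -4 t, -1 + -2 t) and CD as C + s(D − C) = (1 + -2 s, 0 + -3 s). Solve the linear system for (t, s). Determinant = -8 ≠ 0, so a unique intersection of the containing lines exists. Solution: t = 1, s = 1 — both in [0, 1], so the segments cross. Intersection point: (-1, -3).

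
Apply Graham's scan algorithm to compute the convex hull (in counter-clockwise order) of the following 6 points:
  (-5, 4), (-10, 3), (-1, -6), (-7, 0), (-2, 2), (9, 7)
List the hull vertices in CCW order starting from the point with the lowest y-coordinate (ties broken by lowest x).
Hull (CCW) = [(-1, -6), (9, 7), (-10, 3)]

Graham scan procedure:
  1. Find the pivot p₀ = point with lowest y (tie → lowest x): (-1, -6).
  2. Sort the remaining points by polar angle around p₀.
  3. Walk through sorted points, maintaining a stack; pop the top while the last three entries make a non-left turn (cross product ≤ 0).
  4. Final stack is the convex hull in CCW order: (-1, -6), (9, 7), (-10, 3).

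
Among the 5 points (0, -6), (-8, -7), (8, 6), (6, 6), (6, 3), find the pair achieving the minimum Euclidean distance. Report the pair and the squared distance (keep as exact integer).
Pair = ((8, 6), (6, 6)); squared distance = 4

Compute all C(5, 2) = 10 pairwise squared distances (x_i − x_j)² + (y_i − y_j)². The minimum is 4, attained by the pair ((8, 6), (6, 6)).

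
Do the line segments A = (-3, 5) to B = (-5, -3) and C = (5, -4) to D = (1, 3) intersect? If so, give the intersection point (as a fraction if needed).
No (intersection of containing lines falls outside at least one segment)

Parametrize and solve: t = -10/23, s = 41/23. At least one of these is outside [0, 1], so the segments do not intersect.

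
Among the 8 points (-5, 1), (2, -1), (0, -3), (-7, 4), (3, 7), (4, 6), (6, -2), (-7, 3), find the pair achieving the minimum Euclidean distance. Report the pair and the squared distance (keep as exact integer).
Pair = ((-7, 4), (-7, 3)); squared distance = 1

Compute all C(8, 2) = 28 pairwise squared distances (x_i − x_j)² + (y_i − y_j)². The minimum is 1, attained by the pair ((-7, 4), (-7, 3)).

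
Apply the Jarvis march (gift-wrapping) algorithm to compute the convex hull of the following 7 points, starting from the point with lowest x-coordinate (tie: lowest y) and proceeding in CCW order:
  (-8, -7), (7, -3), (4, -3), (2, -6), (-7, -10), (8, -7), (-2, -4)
Hull (CCW) = [(-8, -7), (-7, -10), (8, -7), (7, -3), (4, -3), (-2, -4)]

Jarvis march: at each step, from the current hull vertex p, select the next vertex q as the point such that every other point lies strictly to the left of (or on) the directed line p → q. (Equivalently: for every other point r, the cross product (q − p) × (r − p) ≥ 0.)
Starting point (lowest x, tie lowest y): (-8, -7). Wrap until returning to start. Resulting hull: (-8, -7), (-7, -10), (8, -7), (7, -3), (4, -3), (-2, -4).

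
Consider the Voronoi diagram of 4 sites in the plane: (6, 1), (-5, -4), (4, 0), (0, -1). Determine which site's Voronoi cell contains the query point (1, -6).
Nearest site = (0, -1)

The Voronoi cell of site s contains exactly those query points closer to s than to any other site. Compute squared distances from q = (1, -6) to each site:
  (0 − 1)² + (-1 − -6)² = 26
  (-5 − 1)² + (-4 − -6)² = 40
  (4 − 1)² + (0 − -6)² = 45
  (6 − 1)² + (1 − -6)² = 74
Minimum is attained by (0, -1), so q lies in its Voronoi cell.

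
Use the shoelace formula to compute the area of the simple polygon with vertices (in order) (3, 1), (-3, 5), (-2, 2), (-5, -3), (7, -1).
Area = 37

Shoelace formula: Area = (1/2) |Σ_i (x_i · y_{i+1} − x_{i+1} · y_i)| (indices mod n). Compute each cross term:
  (3)(5) − (-3)(1) = 18
  (-3)(2) − (-2)(5) = 4
  (-2)(-3) − (-5)(2) = 16
  (-5)(-1) − (7)(-3) = 26
  (7)(1) − (3)(-1) = 10
Sum = 74, so (signed) Area = 74/2 = 37, |Area| = 37.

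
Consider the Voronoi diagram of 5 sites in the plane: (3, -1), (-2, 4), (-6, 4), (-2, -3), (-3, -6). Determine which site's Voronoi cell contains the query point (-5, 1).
Nearest site = (-6, 4)

The Voronoi cell of site s contains exactly those query points closer to s than to any other site. Compute squared distances from q = (-5, 1) to each site:
  (-6 − -5)² + (4 − 1)² = 10
  (-2 − -5)² + (4 − 1)² = 18
  (-2 − -5)² + (-3 − 1)² = 25
  (-3 − -5)² + (-6 − 1)² = 53
  (3 − -5)² + (-1 − 1)² = 68
Minimum is attained by (-6, 4), so q lies in its Voronoi cell.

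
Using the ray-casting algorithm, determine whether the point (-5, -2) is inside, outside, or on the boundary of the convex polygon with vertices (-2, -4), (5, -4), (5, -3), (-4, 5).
The point (-5, -2) lies strictly outside the polygon

Cast a horizontal ray to the right from the query point and count how many polygon edges it crosses (each edge strictly once or zero times, handled with the usual half-open convention). 
Parity of crossings → even ⇒ outside.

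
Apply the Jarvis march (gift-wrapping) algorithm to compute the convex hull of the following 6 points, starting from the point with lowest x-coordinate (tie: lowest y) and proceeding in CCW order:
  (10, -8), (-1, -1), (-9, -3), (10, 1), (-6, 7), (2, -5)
Hull (CCW) = [(-9, -3), (10, -8), (10, 1), (-6, 7)]

Jarvis march: at each step, from the current hull vertex p, select the next vertex q as the point such that every other point lies strictly to the left of (or on) the directed line p → q. (Equivalently: for every other point r, the cross product (q − p) × (r − p) ≥ 0.)
Starting point (lowest x, tie lowest y): (-9, -3). Wrap until returning to start. Resulting hull: (-9, -3), (10, -8), (10, 1), (-6, 7).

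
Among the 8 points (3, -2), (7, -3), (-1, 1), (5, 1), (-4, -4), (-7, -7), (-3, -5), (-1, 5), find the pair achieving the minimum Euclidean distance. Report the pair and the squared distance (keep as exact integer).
Pair = ((-4, -4), (-3, -5)); squared distance = 2

Compute all C(8, 2) = 28 pairwise squared distances (x_i − x_j)² + (y_i − y_j)². The minimum is 2, attained by the pair ((-4, -4), (-3, -5)).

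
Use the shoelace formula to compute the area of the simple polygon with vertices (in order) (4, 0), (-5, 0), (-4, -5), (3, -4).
Area = 36

Shoelace formula: Area = (1/2) |Σ_i (x_i · y_{i+1} − x_{i+1} · y_i)| (indices mod n). Compute each cross term:
  (4)(0) − (-5)(0) = 0
  (-5)(-5) − (-4)(0) = 25
  (-4)(-4) − (3)(-5) = 31
  (3)(0) − (4)(-4) = 16
Sum = 72, so (signed) Area = 72/2 = 36, |Area| = 36.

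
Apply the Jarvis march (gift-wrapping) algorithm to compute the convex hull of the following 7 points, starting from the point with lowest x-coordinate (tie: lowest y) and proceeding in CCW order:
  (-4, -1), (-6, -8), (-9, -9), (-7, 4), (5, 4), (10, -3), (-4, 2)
Hull (CCW) = [(-9, -9), (10, -3), (5, 4), (-7, 4)]

Jarvis march: at each step, from the current hull vertex p, select the next vertex q as the point such that every other point lies strictly to the left of (or on) the directed line p → q. (Equivalently: for every other point r, the cross product (q − p) × (r − p) ≥ 0.)
Starting point (lowest x, tie lowest y): (-9, -9). Wrap until returning to start. Resulting hull: (-9, -9), (10, -3), (5, 4), (-7, 4).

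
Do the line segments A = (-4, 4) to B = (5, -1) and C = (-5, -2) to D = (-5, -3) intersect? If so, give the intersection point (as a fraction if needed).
No (intersection of containing lines falls outside at least one segment)

Parametrize and solve: t = -1/9, s = -59/9. At least one of these is outside [0, 1], so the segments do not intersect.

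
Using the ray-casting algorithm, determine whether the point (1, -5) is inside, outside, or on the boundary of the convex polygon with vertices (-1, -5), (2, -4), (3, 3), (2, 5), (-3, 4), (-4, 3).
The point (1, -5) lies strictly outside the polygon

Cast a horizontal ray to the right from the query point and count how many polygon edges it crosses (each edge strictly once or zero times, handled with the usual half-open convention). 
Parity of crossings → even ⇒ outside.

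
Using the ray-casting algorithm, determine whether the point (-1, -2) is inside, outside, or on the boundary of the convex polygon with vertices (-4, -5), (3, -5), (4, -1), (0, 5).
The point (-1, -2) lies strictly inside the polygon

Cast a horizontal ray to the right from the query point and count how many polygon edges it crosses (each edge strictly once or zero times, handled with the usual half-open convention). 
Parity of crossings → odd ⇒ inside.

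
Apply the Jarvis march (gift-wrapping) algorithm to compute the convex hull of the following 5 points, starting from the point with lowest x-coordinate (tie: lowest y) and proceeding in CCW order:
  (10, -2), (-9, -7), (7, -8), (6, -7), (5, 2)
Hull (CCW) = [(-9, -7), (7, -8), (10, -2), (5, 2)]

Jarvis march: at each step, from the current hull vertex p, select the next vertex q as the point such that every other point lies strictly to the left of (or on) the directed line p → q. (Equivalently: for every other point r, the cross product (q − p) × (r − p) ≥ 0.)
Starting point (lowest x, tie lowest y): (-9, -7). Wrap until returning to start. Resulting hull: (-9, -7), (7, -8), (10, -2), (5, 2).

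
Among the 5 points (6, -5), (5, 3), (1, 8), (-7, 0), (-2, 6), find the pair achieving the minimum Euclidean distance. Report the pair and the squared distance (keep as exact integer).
Pair = ((1, 8), (-2, 6)); squared distance = 13

Compute all C(5, 2) = 10 pairwise squared distances (x_i − x_j)² + (y_i − y_j)². The minimum is 13, attained by the pair ((1, 8), (-2, 6)).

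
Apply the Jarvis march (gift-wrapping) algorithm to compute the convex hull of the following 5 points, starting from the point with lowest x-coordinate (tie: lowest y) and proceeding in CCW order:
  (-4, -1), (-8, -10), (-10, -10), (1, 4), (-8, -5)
Hull (CCW) = [(-10, -10), (-8, -10), (1, 4), (-8, -5)]

Jarvis march: at each step, from the current hull vertex p, select the next vertex q as the point such that every other point lies strictly to the left of (or on) the directed line p → q. (Equivalently: for every other point r, the cross product (q − p) × (r − p) ≥ 0.)
Starting point (lowest x, tie lowest y): (-10, -10). Wrap until returning to start. Resulting hull: (-10, -10), (-8, -10), (1, 4), (-8, -5).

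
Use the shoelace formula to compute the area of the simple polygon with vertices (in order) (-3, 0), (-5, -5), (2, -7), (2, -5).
Area = 49/2

Shoelace formula: Area = (1/2) |Σ_i (x_i · y_{i+1} − x_{i+1} · y_i)| (indices mod n). Compute each cross term:
  (-3)(-5) − (-5)(0) = 15
  (-5)(-7) − (2)(-5) = 45
  (2)(-5) − (2)(-7) = 4
  (2)(0) − (-3)(-5) = -15
Sum = 49, so (signed) Area = 49/2 = 49/2, |Area| = 49/2.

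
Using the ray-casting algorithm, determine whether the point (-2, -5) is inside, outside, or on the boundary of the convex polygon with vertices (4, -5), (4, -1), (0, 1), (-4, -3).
The point (-2, -5) lies strictly outside the polygon

Cast a horizontal ray to the right from the query point and count how many polygon edges it crosses (each edge strictly once or zero times, handled with the usual half-open convention). 
Parity of crossings → even ⇒ outside.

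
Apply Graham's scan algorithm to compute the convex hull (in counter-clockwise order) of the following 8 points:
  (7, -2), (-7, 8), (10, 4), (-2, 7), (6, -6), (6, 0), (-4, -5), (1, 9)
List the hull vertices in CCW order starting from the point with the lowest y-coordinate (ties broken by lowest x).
Hull (CCW) = [(6, -6), (10, 4), (1, 9), (-7, 8), (-4, -5)]

Graham scan procedure:
  1. Find the pivot p₀ = point with lowest y (tie → lowest x): (6, -6).
  2. Sort the remaining points by polar angle around p₀.
  3. Walk through sorted points, maintaining a stack; pop the top while the last three entries make a non-left turn (cross product ≤ 0).
  4. Final stack is the convex hull in CCW order: (6, -6), (10, 4), (1, 9), (-7, 8), (-4, -5).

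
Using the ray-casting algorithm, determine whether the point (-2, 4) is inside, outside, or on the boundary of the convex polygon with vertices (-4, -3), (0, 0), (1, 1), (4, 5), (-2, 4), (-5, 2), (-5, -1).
The point (-2, 4) lies on the polygon boundary

Boundary check: the query satisfies the collinearity and bounding-box conditions for some polygon edge, so it lies exactly on the boundary.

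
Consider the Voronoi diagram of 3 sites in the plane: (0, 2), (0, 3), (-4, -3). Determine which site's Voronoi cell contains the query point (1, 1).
Nearest site = (0, 2)

The Voronoi cell of site s contains exactly those query points closer to s than to any other site. Compute squared distances from q = (1, 1) to each site:
  (0 − 1)² + (2 − 1)² = 2
  (0 − 1)² + (3 − 1)² = 5
  (-4 − 1)² + (-3 − 1)² = 41
Minimum is attained by (0, 2), so q lies in its Voronoi cell.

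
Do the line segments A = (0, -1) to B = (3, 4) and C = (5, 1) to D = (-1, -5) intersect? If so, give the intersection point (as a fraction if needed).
No (intersection of containing lines falls outside at least one segment)

Parametrize and solve: t = -3/2, s = 19/12. At least one of these is outside [0, 1], so the segments do not intersect.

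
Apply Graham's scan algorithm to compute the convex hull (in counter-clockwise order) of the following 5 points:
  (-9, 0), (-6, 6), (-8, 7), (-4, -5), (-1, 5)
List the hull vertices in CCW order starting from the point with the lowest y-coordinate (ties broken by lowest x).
Hull (CCW) = [(-4, -5), (-1, 5), (-8, 7), (-9, 0)]

Graham scan procedure:
  1. Find the pivot p₀ = point with lowest y (tie → lowest x): (-4, -5).
  2. Sort the remaining points by polar angle around p₀.
  3. Walk through sorted points, maintaining a stack; pop the top while the last three entries make a non-left turn (cross product ≤ 0).
  4. Final stack is the convex hull in CCW order: (-4, -5), (-1, 5), (-8, 7), (-9, 0).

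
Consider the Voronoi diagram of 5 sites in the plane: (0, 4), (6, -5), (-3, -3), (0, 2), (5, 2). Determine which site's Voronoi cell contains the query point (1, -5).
Nearest site = (-3, -3)

The Voronoi cell of site s contains exactly those query points closer to s than to any other site. Compute squared distances from q = (1, -5) to each site:
  (-3 − 1)² + (-3 − -5)² = 20
  (6 − 1)² + (-5 − -5)² = 25
  (0 − 1)² + (2 − -5)² = 50
  (5 − 1)² + (2 − -5)² = 65
  (0 − 1)² + (4 − -5)² = 82
Minimum is attained by (-3, -3), so q lies in its Voronoi cell.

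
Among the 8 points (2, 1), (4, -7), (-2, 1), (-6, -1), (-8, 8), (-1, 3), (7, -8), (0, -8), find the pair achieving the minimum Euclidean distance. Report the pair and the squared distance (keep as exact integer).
Pair = ((-2, 1), (-1, 3)); squared distance = 5

Compute all C(8, 2) = 28 pairwise squared distances (x_i − x_j)² + (y_i − y_j)². The minimum is 5, attained by the pair ((-2, 1), (-1, 3)).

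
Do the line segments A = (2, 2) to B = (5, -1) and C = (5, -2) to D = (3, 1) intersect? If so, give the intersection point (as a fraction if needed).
Yes; intersection at (3, 1) (t = 1/3 on AB, s = 1 on CD)

Parametrize AB as A + t(B − A) = (2 + 3 t, 2 + -3 t) and CD as C + s(D − C) = (5 + -2 s, -2 + 3 s). Solve the linear system for (t, s). Determinant = -3 ≠ 0, so a unique intersection of the containing lines exists. Solution: t = 1/3, s = 1 — both in [0, 1], so the segments cross. Intersection point: (3, 1).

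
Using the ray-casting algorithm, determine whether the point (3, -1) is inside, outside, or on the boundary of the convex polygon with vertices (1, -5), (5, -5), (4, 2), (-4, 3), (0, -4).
The point (3, -1) lies strictly inside the polygon

Cast a horizontal ray to the right from the query point and count how many polygon edges it crosses (each edge strictly once or zero times, handled with the usual half-open convention). 
Parity of crossings → odd ⇒ inside.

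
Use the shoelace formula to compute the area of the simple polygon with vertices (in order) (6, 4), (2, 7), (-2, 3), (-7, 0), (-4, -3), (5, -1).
Area = 141/2

Shoelace formula: Area = (1/2) |Σ_i (x_i · y_{i+1} − x_{i+1} · y_i)| (indices mod n). Compute each cross term:
  (6)(7) − (2)(4) = 34
  (2)(3) − (-2)(7) = 20
  (-2)(0) − (-7)(3) = 21
  (-7)(-3) − (-4)(0) = 21
  (-4)(-1) − (5)(-3) = 19
  (5)(4) − (6)(-1) = 26
Sum = 141, so (signed) Area = 141/2 = 141/2, |Area| = 141/2.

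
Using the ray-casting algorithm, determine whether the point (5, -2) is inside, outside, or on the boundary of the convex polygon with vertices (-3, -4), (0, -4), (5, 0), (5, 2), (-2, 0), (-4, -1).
The point (5, -2) lies strictly outside the polygon

Cast a horizontal ray to the right from the query point and count how many polygon edges it crosses (each edge strictly once or zero times, handled with the usual half-open convention). 
Parity of crossings → even ⇒ outside.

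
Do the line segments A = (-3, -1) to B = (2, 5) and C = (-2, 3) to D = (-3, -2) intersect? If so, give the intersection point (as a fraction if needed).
Yes; intersection at (-52/19, -13/19) (t = 1/19 on AB, s = 14/19 on CD)

Parametrize AB as A + t(B − A) = (-3 + 5 t, -1 + 6 t) and CD as C + s(D − C) = (-2 + -1 s, 3 + -5 s). Solve the linear system for (t, s). Determinant = 19 ≠ 0, so a unique intersection of the containing lines exists. Solution: t = 1/19, s = 14/19 — both in [0, 1], so the segments cross. Intersection point: (-52/19, -13/19).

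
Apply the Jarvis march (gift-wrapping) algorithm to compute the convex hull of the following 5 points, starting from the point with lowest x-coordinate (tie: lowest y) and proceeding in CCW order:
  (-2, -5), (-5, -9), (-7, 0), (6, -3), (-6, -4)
Hull (CCW) = [(-7, 0), (-5, -9), (6, -3)]

Jarvis march: at each step, from the current hull vertex p, select the next vertex q as the point such that every other point lies strictly to the left of (or on) the directed line p → q. (Equivalently: for every other point r, the cross product (q − p) × (r − p) ≥ 0.)
Starting point (lowest x, tie lowest y): (-7, 0). Wrap until returning to start. Resulting hull: (-7, 0), (-5, -9), (6, -3).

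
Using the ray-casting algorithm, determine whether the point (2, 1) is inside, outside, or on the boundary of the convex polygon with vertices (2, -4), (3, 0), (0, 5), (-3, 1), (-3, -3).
The point (2, 1) lies strictly inside the polygon

Cast a horizontal ray to the right from the query point and count how many polygon edges it crosses (each edge strictly once or zero times, handled with the usual half-open convention). 
Parity of crossings → odd ⇒ inside.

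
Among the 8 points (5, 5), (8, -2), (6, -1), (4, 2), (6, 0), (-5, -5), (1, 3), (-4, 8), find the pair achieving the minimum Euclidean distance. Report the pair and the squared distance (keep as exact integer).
Pair = ((6, -1), (6, 0)); squared distance = 1

Compute all C(8, 2) = 28 pairwise squared distances (x_i − x_j)² + (y_i − y_j)². The minimum is 1, attained by the pair ((6, -1), (6, 0)).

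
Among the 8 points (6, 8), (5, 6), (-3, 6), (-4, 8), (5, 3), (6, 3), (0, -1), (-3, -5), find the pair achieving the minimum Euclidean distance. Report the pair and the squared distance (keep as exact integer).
Pair = ((5, 3), (6, 3)); squared distance = 1

Compute all C(8, 2) = 28 pairwise squared distances (x_i − x_j)² + (y_i − y_j)². The minimum is 1, attained by the pair ((5, 3), (6, 3)).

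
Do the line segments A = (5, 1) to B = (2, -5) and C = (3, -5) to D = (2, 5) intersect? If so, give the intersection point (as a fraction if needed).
Yes; intersection at (17/6, -10/3) (t = 13/18 on AB, s = 1/6 on CD)

Parametrize AB as A + t(B − A) = (5 + -3 t, 1 + -6 t) and CD as C + s(D − C) = (3 + -1 s, -5 + 10 s). Solve the linear system for (t, s). Determinant = 36 ≠ 0, so a unique intersection of the containing lines exists. Solution: t = 13/18, s = 1/6 — both in [0, 1], so the segments cross. Intersection point: (17/6, -10/3).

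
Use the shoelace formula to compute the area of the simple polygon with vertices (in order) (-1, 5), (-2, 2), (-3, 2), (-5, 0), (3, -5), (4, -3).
Area = 73/2

Shoelace formula: Area = (1/2) |Σ_i (x_i · y_{i+1} − x_{i+1} · y_i)| (indices mod n). Compute each cross term:
  (-1)(2) − (-2)(5) = 8
  (-2)(2) − (-3)(2) = 2
  (-3)(0) − (-5)(2) = 10
  (-5)(-5) − (3)(0) = 25
  (3)(-3) − (4)(-5) = 11
  (4)(5) − (-1)(-3) = 17
Sum = 73, so (signed) Area = 73/2 = 73/2, |Area| = 73/2.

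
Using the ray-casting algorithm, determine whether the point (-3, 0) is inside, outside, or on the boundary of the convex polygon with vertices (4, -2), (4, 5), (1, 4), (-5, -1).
The point (-3, 0) lies strictly inside the polygon

Cast a horizontal ray to the right from the query point and count how many polygon edges it crosses (each edge strictly once or zero times, handled with the usual half-open convention). 
Parity of crossings → odd ⇒ inside.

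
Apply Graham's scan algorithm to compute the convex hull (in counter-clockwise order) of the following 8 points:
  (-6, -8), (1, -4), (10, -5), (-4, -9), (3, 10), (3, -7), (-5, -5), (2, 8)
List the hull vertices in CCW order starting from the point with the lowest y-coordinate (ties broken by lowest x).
Hull (CCW) = [(-4, -9), (10, -5), (3, 10), (-5, -5), (-6, -8)]

Graham scan procedure:
  1. Find the pivot p₀ = point with lowest y (tie → lowest x): (-4, -9).
  2. Sort the remaining points by polar angle around p₀.
  3. Walk through sorted points, maintaining a stack; pop the top while the last three entries make a non-left turn (cross product ≤ 0).
  4. Final stack is the convex hull in CCW order: (-4, -9), (10, -5), (3, 10), (-5, -5), (-6, -8).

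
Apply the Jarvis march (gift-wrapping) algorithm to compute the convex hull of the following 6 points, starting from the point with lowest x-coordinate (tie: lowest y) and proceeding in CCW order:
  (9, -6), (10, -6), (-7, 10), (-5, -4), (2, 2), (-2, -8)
Hull (CCW) = [(-7, 10), (-5, -4), (-2, -8), (10, -6), (2, 2)]

Jarvis march: at each step, from the current hull vertex p, select the next vertex q as the point such that every other point lies strictly to the left of (or on) the directed line p → q. (Equivalently: for every other point r, the cross product (q − p) × (r − p) ≥ 0.)
Starting point (lowest x, tie lowest y): (-7, 10). Wrap until returning to start. Resulting hull: (-7, 10), (-5, -4), (-2, -8), (10, -6), (2, 2).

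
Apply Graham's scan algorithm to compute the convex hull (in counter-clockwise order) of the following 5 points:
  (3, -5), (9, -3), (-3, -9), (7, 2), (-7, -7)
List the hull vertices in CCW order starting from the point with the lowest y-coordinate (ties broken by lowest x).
Hull (CCW) = [(-3, -9), (9, -3), (7, 2), (-7, -7)]

Graham scan procedure:
  1. Find the pivot p₀ = point with lowest y (tie → lowest x): (-3, -9).
  2. Sort the remaining points by polar angle around p₀.
  3. Walk through sorted points, maintaining a stack; pop the top while the last three entries make a non-left turn (cross product ≤ 0).
  4. Final stack is the convex hull in CCW order: (-3, -9), (9, -3), (7, 2), (-7, -7).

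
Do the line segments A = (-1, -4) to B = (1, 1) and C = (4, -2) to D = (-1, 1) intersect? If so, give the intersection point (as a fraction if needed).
Yes; intersection at (19/31, 1/31) (t = 25/31 on AB, s = 21/31 on CD)

Parametrize AB as A + t(B − A) = (-1 + 2 t, -4 + 5 t) and CD as C + s(D − C) = (4 + -5 s, -2 + 3 s). Solve the linear system for (t, s). Determinant = -31 ≠ 0, so a unique intersection of the containing lines exists. Solution: t = 25/31, s = 21/31 — both in [0, 1], so the segments cross. Intersection point: (19/31, 1/31).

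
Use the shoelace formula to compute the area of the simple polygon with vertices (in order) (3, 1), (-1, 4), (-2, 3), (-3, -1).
Area = 29/2

Shoelace formula: Area = (1/2) |Σ_i (x_i · y_{i+1} − x_{i+1} · y_i)| (indices mod n). Compute each cross term:
  (3)(4) − (-1)(1) = 13
  (-1)(3) − (-2)(4) = 5
  (-2)(-1) − (-3)(3) = 11
  (-3)(1) − (3)(-1) = 0
Sum = 29, so (signed) Area = 29/2 = 29/2, |Area| = 29/2.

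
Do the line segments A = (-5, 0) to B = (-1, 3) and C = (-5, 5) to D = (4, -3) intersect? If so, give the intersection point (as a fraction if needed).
Yes; intersection at (-115/59, 135/59) (t = 45/59 on AB, s = 20/59 on CD)

Parametrize AB as A + t(B − A) = (-5 + 4 t, 0 + 3 t) and CD as C + s(D − C) = (-5 + 9 s, 5 + -8 s). Solve the linear system for (t, s). Determinant = 59 ≠ 0, so a unique intersection of the containing lines exists. Solution: t = 45/59, s = 20/59 — both in [0, 1], so the segments cross. Intersection point: (-115/59, 135/59).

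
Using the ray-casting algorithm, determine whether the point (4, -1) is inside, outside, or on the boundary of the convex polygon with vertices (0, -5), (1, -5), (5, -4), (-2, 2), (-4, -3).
The point (4, -1) lies strictly outside the polygon

Cast a horizontal ray to the right from the query point and count how many polygon edges it crosses (each edge strictly once or zero times, handled with the usual half-open convention). 
Parity of crossings → even ⇒ outside.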